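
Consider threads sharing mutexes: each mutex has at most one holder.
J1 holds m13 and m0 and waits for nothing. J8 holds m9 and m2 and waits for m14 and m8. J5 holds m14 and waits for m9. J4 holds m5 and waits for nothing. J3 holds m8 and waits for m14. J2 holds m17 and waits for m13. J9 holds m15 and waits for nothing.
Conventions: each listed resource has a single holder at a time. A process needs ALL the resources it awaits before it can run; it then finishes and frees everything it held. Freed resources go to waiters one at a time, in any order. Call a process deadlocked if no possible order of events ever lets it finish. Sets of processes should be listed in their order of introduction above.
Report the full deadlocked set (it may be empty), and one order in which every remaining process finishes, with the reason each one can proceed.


Deadlocked: J8, J5 and J3.
Key observation: the cycle J8 -> J5 -> J8 can never break — each member waits on the next; J3 is caught in further circular waits.
The rest can finish in the order J1, J9, J4, J2.
Walking it through:
  J1 waits on nothing -> runs at once and releases m13 and m0
  J9 waits on nothing -> runs at once and releases m15
  J4 waits on nothing -> runs at once and releases m5
  J2: everything it awaited (m13) is free; runs, freeing m17


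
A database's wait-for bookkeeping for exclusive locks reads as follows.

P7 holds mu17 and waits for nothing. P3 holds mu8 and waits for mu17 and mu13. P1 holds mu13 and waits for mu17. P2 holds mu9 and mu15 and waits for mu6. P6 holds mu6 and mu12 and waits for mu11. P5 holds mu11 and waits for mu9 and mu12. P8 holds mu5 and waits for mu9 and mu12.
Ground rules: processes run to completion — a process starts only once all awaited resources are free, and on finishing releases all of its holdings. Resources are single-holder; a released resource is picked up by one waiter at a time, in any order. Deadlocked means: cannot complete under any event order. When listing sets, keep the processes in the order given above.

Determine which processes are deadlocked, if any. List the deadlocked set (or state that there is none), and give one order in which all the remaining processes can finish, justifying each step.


The deadlocked set is P2, P6, P5 and P8.
Key observation: the cycle P2 -> P6 -> P5 -> P2 can never break — each member waits on the next; P8 waits into the deadlock from upstream.
The rest can finish in the order P7, P1, P3.
Walking it through:
  run P7 (it waits on nothing); releases mu17
  run P1 (all its waits — mu17 — are resolved); releases mu13
  run P3 (all its waits — mu17 and mu13 — are resolved); releases mu8


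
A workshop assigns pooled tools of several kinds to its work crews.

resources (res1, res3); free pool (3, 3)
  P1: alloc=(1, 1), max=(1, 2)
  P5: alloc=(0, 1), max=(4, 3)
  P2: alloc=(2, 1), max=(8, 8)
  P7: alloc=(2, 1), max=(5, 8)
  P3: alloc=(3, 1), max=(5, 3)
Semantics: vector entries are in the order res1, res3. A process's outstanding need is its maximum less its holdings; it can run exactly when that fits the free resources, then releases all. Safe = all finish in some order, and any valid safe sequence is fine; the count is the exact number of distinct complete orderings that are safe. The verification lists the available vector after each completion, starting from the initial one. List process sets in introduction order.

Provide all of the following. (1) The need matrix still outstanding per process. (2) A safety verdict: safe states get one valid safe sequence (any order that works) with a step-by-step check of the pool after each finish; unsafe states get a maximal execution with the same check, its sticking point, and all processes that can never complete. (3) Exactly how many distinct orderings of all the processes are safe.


(1) Outstanding need per process (order res1, res3):
  P1: (0, 1)
  P5: (4, 2)
  P2: (6, 7)
  P7: (3, 7)
  P3: (2, 2)
(2) UNSAFE.
Key observation: no order helps: past P3, P1, P5, the free pool tops out at (7, 6), below what each blocked process needs in res3.
The run P3, P1, P5 cannot be extended any further. Check, step by step:
  pool = (3, 3)
  P3 needs (2, 2) <= (3, 3) -> finishes; pool += (3, 1) = (6, 4)
  P1 needs (0, 1) <= (6, 4) -> finishes; pool += (1, 1) = (7, 5)
  P5 needs (4, 2) <= (7, 5) -> finishes; pool += (0, 1) = (7, 6)
  P2 still needs (6, 7) but only (7, 6) is free — short on res3
  P7 still needs (3, 7) but only (7, 6) is free — short on res3
Never able to finish: P2 and P7.
(3) Exactly 0 of the possible complete orderings are safe sequences.


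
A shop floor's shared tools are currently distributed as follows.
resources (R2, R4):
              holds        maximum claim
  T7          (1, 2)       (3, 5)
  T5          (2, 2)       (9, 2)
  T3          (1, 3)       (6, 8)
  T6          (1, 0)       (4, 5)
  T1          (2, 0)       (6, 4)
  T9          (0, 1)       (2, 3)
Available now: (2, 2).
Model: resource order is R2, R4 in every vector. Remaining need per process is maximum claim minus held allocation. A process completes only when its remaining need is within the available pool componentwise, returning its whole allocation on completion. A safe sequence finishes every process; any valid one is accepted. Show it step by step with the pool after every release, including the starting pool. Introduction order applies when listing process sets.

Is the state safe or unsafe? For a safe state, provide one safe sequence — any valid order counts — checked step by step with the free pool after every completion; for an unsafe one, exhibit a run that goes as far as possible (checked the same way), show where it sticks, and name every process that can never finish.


SAFE — a valid safe sequence is T9, T7, T6, T1, T3, T5.
Key observation: reading the order forward, T9 is the first process whose need (2, 2) meets the free pool (2, 2) exactly on a resource it requests.
Check, step by step:
  pool = (2, 2)
  T9: need (2, 2) fits (2, 2); releases (0, 1), pool now (2, 3)
  T7: need (2, 3) fits (2, 3); releases (1, 2), pool now (3, 5)
  T6: need (3, 5) fits (3, 5); releases (1, 0), pool now (4, 5)
  T1: need (4, 4) fits (4, 5); releases (2, 0), pool now (6, 5)
  T3: need (5, 5) fits (6, 5); releases (1, 3), pool now (7, 8)
  T5: need (7, 0) fits (7, 8); releases (2, 2), pool now (9, 10)


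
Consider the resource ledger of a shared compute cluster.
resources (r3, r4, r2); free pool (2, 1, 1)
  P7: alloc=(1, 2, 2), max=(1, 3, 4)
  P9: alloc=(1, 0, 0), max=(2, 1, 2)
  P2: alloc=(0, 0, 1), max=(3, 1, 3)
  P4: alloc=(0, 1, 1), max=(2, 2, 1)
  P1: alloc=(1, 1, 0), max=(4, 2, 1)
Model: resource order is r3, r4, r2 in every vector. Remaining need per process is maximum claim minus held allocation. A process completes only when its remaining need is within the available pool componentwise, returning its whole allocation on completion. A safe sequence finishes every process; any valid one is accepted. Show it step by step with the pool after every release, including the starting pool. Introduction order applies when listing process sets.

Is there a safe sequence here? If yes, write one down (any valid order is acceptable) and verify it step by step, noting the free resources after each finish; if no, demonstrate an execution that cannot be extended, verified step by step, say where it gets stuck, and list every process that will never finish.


The state is SAFE; one workable sequence: P4, P9, P2, P1, P7.
Key observation: reading the order forward, P4 is the first process whose need (2, 1, 0) meets the free pool (2, 1, 1) exactly on a resource it requests.
Step-by-step check:
  pool = (2, 1, 1)
  P4: need (2, 1, 0) fits (2, 1, 1); releases (0, 1, 1), pool now (2, 2, 2)
  P9: need (1, 1, 2) fits (2, 2, 2); releases (1, 0, 0), pool now (3, 2, 2)
  P2: need (3, 1, 2) fits (3, 2, 2); releases (0, 0, 1), pool now (3, 2, 3)
  P1: need (3, 1, 1) fits (3, 2, 3); releases (1, 1, 0), pool now (4, 3, 3)
  P7: need (0, 1, 2) fits (4, 3, 3); releases (1, 2, 2), pool now (5, 5, 5)


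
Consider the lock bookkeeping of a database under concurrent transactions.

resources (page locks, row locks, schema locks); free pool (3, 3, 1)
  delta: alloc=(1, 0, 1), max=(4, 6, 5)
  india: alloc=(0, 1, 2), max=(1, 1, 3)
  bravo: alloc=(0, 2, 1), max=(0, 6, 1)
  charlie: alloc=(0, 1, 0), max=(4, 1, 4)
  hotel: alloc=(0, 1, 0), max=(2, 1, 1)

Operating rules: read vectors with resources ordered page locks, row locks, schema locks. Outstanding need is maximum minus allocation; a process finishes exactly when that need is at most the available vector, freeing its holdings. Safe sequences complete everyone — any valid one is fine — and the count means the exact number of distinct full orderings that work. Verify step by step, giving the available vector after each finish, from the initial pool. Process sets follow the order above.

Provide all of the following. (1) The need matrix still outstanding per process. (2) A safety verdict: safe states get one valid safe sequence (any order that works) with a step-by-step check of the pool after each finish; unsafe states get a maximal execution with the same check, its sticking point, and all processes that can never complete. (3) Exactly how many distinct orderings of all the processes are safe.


(1) Need matrix, components ordered page locks, row locks, schema locks:
  delta: (3, 6, 4)
  india: (1, 0, 1)
  bravo: (0, 4, 0)
  charlie: (4, 0, 4)
  hotel: (2, 0, 1)
(2) SAFE, for example via the order hotel, bravo, india, delta, charlie.
Key observation: the first exact fit in this order is hotel — it needs (2, 0, 1) with (3, 3, 1) free, meeting a requested resource to the last unit.
Walking it through:
  pool = (3, 3, 1)
  run hotel (needs (2, 0, 1), free (3, 3, 1)); after release of (0, 1, 0) the pool is (3, 4, 1)
  run bravo (needs (0, 4, 0), free (3, 4, 1)); after release of (0, 2, 1) the pool is (3, 6, 2)
  run india (needs (1, 0, 1), free (3, 6, 2)); after release of (0, 1, 2) the pool is (3, 7, 4)
  run delta (needs (3, 6, 4), free (3, 7, 4)); after release of (1, 0, 1) the pool is (4, 7, 5)
  run charlie (needs (4, 0, 4), free (4, 7, 5)); after release of (0, 1, 0) the pool is (4, 8, 5)
(3) The exact count: 6 of the possible complete orderings are safe sequences.


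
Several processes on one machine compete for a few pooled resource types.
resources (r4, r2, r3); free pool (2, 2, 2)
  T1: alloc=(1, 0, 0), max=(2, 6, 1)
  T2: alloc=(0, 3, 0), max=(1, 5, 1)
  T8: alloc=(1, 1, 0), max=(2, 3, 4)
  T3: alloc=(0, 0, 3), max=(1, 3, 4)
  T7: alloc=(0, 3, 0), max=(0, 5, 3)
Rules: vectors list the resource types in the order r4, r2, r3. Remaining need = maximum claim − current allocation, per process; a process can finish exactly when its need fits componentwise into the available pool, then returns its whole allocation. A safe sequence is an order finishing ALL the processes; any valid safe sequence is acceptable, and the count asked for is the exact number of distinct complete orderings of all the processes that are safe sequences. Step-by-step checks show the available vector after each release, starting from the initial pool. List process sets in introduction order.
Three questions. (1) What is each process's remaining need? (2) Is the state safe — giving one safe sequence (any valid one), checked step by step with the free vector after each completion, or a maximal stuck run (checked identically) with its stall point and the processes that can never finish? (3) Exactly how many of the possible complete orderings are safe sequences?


(1) Outstanding need per process (order r4, r2, r3):
  T1: (1, 6, 1)
  T2: (1, 2, 1)
  T8: (1, 2, 4)
  T3: (1, 3, 1)
  T7: (0, 2, 3)
(2) The state is SAFE; one workable sequence: T2, T3, T7, T1, T8.
Key observation: reading the order forward, T2 is the first process whose need (1, 2, 1) meets the free pool (2, 2, 2) exactly on a resource it requests.
Verifying each step:
  pool = (2, 2, 2)
  T2 needs (1, 2, 1) <= (2, 2, 2) -> finishes; pool += (0, 3, 0) = (2, 5, 2)
  T3 needs (1, 3, 1) <= (2, 5, 2) -> finishes; pool += (0, 0, 3) = (2, 5, 5)
  T7 needs (0, 2, 3) <= (2, 5, 5) -> finishes; pool += (0, 3, 0) = (2, 8, 5)
  T1 needs (1, 6, 1) <= (2, 8, 5) -> finishes; pool += (1, 0, 0) = (3, 8, 5)
  T8 needs (1, 2, 4) <= (3, 8, 5) -> finishes; pool += (1, 1, 0) = (4, 9, 5)
(3) Exactly 4 of the possible complete orderings are safe sequences.


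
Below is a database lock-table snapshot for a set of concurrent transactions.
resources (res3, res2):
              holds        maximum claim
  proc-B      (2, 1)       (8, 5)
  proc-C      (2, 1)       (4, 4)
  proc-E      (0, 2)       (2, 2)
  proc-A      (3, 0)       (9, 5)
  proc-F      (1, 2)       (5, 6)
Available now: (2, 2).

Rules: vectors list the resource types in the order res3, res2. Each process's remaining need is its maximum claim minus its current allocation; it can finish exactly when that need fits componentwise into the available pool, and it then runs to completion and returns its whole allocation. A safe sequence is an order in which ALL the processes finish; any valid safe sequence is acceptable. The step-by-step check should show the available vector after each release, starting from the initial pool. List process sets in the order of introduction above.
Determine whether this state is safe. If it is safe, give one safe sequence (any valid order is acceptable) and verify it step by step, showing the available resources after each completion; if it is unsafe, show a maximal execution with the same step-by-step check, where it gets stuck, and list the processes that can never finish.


UNSAFE — no complete ordering exists.
Key observation: the pool after proc-E, proc-C, proc-F is (5, 7); every surviving request exceeds it in res3, so progress ends there.
Going as far as possible: proc-E, proc-C, proc-F; after that, nothing fits. Walking it through:
  pool = (2, 2)
  run proc-E (needs (2, 0), free (2, 2)); after release of (0, 2) the pool is (2, 4)
  run proc-C (needs (2, 3), free (2, 4)); after release of (2, 1) the pool is (4, 5)
  run proc-F (needs (4, 4), free (4, 5)); after release of (1, 2) the pool is (5, 7)
  blocked: proc-B wants (6, 4), pool (5, 7) — not enough res3
  blocked: proc-A wants (6, 5), pool (5, 7) — not enough res3
Never able to finish: proc-B and proc-A.


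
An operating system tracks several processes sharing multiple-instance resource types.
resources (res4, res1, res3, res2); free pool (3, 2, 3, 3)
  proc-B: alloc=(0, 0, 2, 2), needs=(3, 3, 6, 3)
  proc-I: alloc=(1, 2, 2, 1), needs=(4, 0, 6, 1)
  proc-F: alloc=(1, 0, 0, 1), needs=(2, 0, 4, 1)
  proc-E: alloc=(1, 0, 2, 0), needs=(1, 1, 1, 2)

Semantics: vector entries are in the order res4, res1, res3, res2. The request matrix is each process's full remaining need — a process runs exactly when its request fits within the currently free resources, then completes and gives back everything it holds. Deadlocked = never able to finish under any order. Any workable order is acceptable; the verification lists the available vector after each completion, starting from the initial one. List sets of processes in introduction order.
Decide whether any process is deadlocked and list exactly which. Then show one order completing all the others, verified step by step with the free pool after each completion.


The deadlocked set is proc-B and proc-I.
Key observation: no order helps: past proc-E, proc-F, the free pool tops out at (5, 2, 5, 4), below what each blocked process needs in res3.
A valid finishing order for the others: proc-E, proc-F. Step-by-step check:
  pool = (3, 2, 3, 3)
  run proc-E (needs (1, 1, 1, 2), free (3, 2, 3, 3)); after release of (1, 0, 2, 0) the pool is (4, 2, 5, 3)
  run proc-F (needs (2, 0, 4, 1), free (4, 2, 5, 3)); after release of (1, 0, 0, 1) the pool is (5, 2, 5, 4)
The blocked processes can never fit:
  blocked: proc-B wants (3, 3, 6, 3), pool (5, 2, 5, 4) — not enough res1 and res3
  blocked: proc-I wants (4, 0, 6, 1), pool (5, 2, 5, 4) — not enough res3


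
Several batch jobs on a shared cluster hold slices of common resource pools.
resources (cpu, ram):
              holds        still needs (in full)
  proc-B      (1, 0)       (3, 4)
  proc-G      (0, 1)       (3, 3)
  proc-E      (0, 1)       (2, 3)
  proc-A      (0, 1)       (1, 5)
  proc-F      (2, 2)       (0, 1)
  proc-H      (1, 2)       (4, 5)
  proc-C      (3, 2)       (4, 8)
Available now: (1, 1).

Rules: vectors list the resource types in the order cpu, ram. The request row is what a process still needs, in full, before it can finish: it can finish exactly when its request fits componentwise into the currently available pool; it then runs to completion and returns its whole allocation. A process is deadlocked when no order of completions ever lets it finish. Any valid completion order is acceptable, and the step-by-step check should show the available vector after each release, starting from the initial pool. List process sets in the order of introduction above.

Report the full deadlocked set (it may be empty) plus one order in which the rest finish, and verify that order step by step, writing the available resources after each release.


No process is deadlocked.
Key observation: proc-F leads a chain of completions in which each release enables another process.
The rest can finish in the order proc-F, proc-G, proc-E, proc-A, proc-B, proc-H, proc-C. Check, step by step:
  pool = (1, 1)
  proc-F needs (0, 1) <= (1, 1) -> finishes; pool += (2, 2) = (3, 3)
  proc-G needs (3, 3) <= (3, 3) -> finishes; pool += (0, 1) = (3, 4)
  proc-E needs (2, 3) <= (3, 4) -> finishes; pool += (0, 1) = (3, 5)
  proc-A needs (1, 5) <= (3, 5) -> finishes; pool += (0, 1) = (3, 6)
  proc-B needs (3, 4) <= (3, 6) -> finishes; pool += (1, 0) = (4, 6)
  proc-H needs (4, 5) <= (4, 6) -> finishes; pool += (1, 2) = (5, 8)
  proc-C needs (4, 8) <= (5, 8) -> finishes; pool += (3, 2) = (8, 10)


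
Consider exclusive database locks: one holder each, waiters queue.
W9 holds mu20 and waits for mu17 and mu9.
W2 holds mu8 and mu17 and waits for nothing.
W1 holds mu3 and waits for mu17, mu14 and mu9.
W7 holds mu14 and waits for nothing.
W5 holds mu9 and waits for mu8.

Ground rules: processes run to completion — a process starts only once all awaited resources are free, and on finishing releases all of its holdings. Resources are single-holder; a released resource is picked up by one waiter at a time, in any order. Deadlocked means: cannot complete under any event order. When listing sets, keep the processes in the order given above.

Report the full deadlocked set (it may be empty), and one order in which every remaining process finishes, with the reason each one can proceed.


No process is deadlocked.
Key observation: the waits form no ring: some process can always run, and its releases unblock the others one by one.
One completion order for the rest: W2, W5, W7, W9, W1.
Walking it through:
  W2: no waits; runs immediately, freeing mu8 and mu17
  W5 waits on mu8 — all released -> runs and releases mu9
  W7: no waits; runs immediately, freeing mu14
  W9 waits on mu17 and mu9 — all released -> runs and releases mu20
  W1 waits on mu17, mu14 and mu9 — all released -> runs and releases mu3


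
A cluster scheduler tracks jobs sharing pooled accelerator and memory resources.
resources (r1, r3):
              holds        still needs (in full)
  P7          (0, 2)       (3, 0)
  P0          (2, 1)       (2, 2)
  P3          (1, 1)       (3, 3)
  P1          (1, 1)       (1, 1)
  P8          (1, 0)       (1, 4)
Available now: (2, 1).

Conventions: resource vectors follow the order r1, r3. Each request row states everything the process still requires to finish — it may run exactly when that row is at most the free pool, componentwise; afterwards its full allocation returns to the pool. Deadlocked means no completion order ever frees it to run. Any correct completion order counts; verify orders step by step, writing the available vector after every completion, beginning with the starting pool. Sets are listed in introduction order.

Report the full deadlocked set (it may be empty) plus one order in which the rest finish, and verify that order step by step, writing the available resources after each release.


Nothing here is deadlocked.
Key observation: the pool covers P1 at once, and every later process fits after earlier releases.
The rest can finish in the order P1, P7, P3, P0, P8. Step-by-step check:
  pool = (2, 1)
  run P1 (needs (1, 1), free (2, 1)); after release of (1, 1) the pool is (3, 2)
  run P7 (needs (3, 0), free (3, 2)); after release of (0, 2) the pool is (3, 4)
  run P3 (needs (3, 3), free (3, 4)); after release of (1, 1) the pool is (4, 5)
  run P0 (needs (2, 2), free (4, 5)); after release of (2, 1) the pool is (6, 6)
  run P8 (needs (1, 4), free (6, 6)); after release of (1, 0) the pool is (7, 6)


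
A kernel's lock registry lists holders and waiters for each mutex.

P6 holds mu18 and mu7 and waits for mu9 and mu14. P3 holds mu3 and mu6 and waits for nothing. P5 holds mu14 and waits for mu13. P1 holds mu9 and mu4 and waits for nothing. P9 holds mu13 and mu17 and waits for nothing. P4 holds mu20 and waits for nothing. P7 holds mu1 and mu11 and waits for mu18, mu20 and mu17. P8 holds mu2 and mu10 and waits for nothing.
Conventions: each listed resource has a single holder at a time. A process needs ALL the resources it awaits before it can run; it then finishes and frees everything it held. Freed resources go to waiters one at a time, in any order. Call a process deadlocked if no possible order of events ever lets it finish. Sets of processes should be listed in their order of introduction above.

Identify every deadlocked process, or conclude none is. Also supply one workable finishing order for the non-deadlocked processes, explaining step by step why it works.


No process is deadlocked.
Key observation: there is no circular wait here — follow any chain and it reaches a process that is free to run now.
The rest can finish in the order P3, P4, P1, P9, P5, P6, P7, P8.
Step-by-step check:
  P3 waits on nothing -> runs at once and releases mu3 and mu6
  P4 waits on nothing -> runs at once and releases mu20
  P1 waits on nothing -> runs at once and releases mu9 and mu4
  P9 waits on nothing -> runs at once and releases mu13 and mu17
  P5 waits on mu13 — all released -> runs and releases mu14
  P6 waits on mu9 and mu14 — all released -> runs and releases mu18 and mu7
  P7 waits on mu18, mu20 and mu17 — all released -> runs and releases mu1 and mu11
  P8 waits on nothing -> runs at once and releases mu2 and mu10


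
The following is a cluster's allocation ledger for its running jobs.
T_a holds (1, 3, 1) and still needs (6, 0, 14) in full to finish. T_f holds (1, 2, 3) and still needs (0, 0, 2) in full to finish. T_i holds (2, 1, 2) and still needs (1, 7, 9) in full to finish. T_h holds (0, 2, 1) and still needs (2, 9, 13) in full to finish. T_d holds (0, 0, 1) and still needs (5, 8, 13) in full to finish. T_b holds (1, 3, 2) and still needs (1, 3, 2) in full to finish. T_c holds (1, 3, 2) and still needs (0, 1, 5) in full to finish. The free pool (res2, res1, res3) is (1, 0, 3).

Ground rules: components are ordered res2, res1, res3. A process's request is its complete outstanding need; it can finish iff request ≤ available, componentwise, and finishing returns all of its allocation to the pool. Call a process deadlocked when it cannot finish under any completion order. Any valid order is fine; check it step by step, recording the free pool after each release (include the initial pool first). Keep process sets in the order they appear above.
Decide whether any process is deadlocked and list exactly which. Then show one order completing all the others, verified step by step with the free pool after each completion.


Deadlocked set: T_a, T_h and T_d.
Key observation: once T_f, T_c, T_b, T_i finish, the pool peaks at (6, 9, 12) — and every remaining process still needs more res3 than that.
A valid finishing order for the others: T_f, T_c, T_b, T_i. Verifying each step:
  pool = (1, 0, 3)
  run T_f (needs (0, 0, 2), free (1, 0, 3)); after release of (1, 2, 3) the pool is (2, 2, 6)
  run T_c (needs (0, 1, 5), free (2, 2, 6)); after release of (1, 3, 2) the pool is (3, 5, 8)
  run T_b (needs (1, 3, 2), free (3, 5, 8)); after release of (1, 3, 2) the pool is (4, 8, 10)
  run T_i (needs (1, 7, 9), free (4, 8, 10)); after release of (2, 1, 2) the pool is (6, 9, 12)
The blocked processes can never fit:
  T_a cannot run: need (6, 0, 14) vs free (6, 9, 12) (insufficient res3)
  T_h cannot run: need (2, 9, 13) vs free (6, 9, 12) (insufficient res3)
  T_d cannot run: need (5, 8, 13) vs free (6, 9, 12) (insufficient res3)


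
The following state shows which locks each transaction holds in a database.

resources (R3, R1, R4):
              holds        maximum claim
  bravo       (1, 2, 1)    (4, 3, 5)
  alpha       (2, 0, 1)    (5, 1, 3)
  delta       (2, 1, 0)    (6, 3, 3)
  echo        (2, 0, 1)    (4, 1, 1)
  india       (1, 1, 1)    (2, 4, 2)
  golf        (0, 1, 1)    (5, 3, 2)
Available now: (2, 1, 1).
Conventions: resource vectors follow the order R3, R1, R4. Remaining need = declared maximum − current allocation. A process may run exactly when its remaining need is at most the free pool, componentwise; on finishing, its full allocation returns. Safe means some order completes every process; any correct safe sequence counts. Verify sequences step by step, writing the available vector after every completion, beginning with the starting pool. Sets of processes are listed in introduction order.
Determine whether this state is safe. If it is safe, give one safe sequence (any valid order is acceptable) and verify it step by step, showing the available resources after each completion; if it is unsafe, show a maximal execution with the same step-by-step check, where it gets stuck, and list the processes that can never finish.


The state is UNSAFE.
Key observation: after echo, alpha the pool peaks at (6, 1, 3), and each blocked process is short somewhere: bravo on R4; delta on R1; india on R1; golf on R1.
A maximal execution: echo, alpha — then nothing else fits. Walking it through:
  pool = (2, 1, 1)
  echo: need (2, 1, 0) fits (2, 1, 1); releases (2, 0, 1), pool now (4, 1, 2)
  alpha: need (3, 1, 2) fits (4, 1, 2); releases (2, 0, 1), pool now (6, 1, 3)
  bravo cannot run: need (3, 1, 4) vs free (6, 1, 3) (insufficient R4)
  delta cannot run: need (4, 2, 3) vs free (6, 1, 3) (insufficient R1)
  india cannot run: need (1, 3, 1) vs free (6, 1, 3) (insufficient R1)
  golf cannot run: need (5, 2, 1) vs free (6, 1, 3) (insufficient R1)
Processes that can never finish: bravo, delta, india and golf.


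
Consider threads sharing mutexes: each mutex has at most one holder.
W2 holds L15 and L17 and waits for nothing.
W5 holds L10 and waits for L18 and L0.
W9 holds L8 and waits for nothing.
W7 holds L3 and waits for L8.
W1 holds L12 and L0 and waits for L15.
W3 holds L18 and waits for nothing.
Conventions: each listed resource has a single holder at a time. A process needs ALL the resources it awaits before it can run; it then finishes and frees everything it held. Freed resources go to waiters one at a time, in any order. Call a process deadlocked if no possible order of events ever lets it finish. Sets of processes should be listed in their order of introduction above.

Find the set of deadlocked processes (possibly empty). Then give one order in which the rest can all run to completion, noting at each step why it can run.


Nothing here is deadlocked.
Key observation: the wait relation is loop-free; peeling off processes with no waits unwinds the whole state.
A valid finishing order for the others: W9, W2, W7, W1, W3, W5.
Check, step by step:
  W9: no waits; runs immediately, freeing L8
  W2: no waits; runs immediately, freeing L15 and L17
  W7 waits on L8 — all released -> runs and releases L3
  W1 waits on L15 — all released -> runs and releases L12 and L0
  W3: no waits; runs immediately, freeing L18
  W5 waits on L18 and L0 — all released -> runs and releases L10


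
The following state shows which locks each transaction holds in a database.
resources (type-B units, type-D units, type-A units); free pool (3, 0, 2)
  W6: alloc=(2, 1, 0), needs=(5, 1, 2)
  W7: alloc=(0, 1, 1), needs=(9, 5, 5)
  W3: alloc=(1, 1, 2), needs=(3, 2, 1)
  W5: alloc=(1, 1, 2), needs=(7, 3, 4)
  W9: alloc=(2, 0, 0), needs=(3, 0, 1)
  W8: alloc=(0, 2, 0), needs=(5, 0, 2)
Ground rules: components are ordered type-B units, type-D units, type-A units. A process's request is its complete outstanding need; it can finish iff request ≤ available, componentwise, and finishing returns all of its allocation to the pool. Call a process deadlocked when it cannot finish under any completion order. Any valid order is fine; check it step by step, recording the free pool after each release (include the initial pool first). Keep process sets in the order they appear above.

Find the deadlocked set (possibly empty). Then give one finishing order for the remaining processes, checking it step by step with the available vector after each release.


Nothing here is deadlocked.
Key observation: W9 leads a chain of completions in which each release enables another process.
One completion order for the rest: W9, W8, W3, W6, W5, W7. Walking it through:
  pool = (3, 0, 2)
  run W9 (needs (3, 0, 1), free (3, 0, 2)); after release of (2, 0, 0) the pool is (5, 0, 2)
  run W8 (needs (5, 0, 2), free (5, 0, 2)); after release of (0, 2, 0) the pool is (5, 2, 2)
  run W3 (needs (3, 2, 1), free (5, 2, 2)); after release of (1, 1, 2) the pool is (6, 3, 4)
  run W6 (needs (5, 1, 2), free (6, 3, 4)); after release of (2, 1, 0) the pool is (8, 4, 4)
  run W5 (needs (7, 3, 4), free (8, 4, 4)); after release of (1, 1, 2) the pool is (9, 5, 6)
  run W7 (needs (9, 5, 5), free (9, 5, 6)); after release of (0, 1, 1) the pool is (9, 6, 7)


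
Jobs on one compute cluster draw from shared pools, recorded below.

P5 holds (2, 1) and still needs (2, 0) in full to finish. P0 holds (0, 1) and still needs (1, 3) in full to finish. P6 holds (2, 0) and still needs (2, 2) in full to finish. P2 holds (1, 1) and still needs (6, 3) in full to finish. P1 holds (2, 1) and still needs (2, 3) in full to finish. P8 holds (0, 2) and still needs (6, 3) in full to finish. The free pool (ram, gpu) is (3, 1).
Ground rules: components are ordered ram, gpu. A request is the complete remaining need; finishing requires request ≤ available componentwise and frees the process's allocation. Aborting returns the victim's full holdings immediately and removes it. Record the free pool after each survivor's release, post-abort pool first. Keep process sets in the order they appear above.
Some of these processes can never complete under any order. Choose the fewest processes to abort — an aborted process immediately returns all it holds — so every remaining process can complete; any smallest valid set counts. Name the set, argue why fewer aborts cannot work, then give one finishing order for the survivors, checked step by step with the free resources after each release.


Abort P0.
Key observation: P1 had no path to completion before; after the abort of P0 ((0, 1) returned), step 3 is where it fits.
Minimality: the empty abort set fails — the state is deadlocked as it stands.
Survivors finish in the order: P6, P5, P1, P2, P8. Walking it through (pool after the aborts first):
  pool = (3, 2)
  P6 needs (2, 2) <= (3, 2) -> finishes; pool += (2, 0) = (5, 2)
  P5 needs (2, 0) <= (5, 2) -> finishes; pool += (2, 1) = (7, 3)
  P1 needs (2, 3) <= (7, 3) -> finishes; pool += (2, 1) = (9, 4)
  P2 needs (6, 3) <= (9, 4) -> finishes; pool += (1, 1) = (10, 5)
  P8 needs (6, 3) <= (10, 5) -> finishes; pool += (0, 2) = (10, 7)


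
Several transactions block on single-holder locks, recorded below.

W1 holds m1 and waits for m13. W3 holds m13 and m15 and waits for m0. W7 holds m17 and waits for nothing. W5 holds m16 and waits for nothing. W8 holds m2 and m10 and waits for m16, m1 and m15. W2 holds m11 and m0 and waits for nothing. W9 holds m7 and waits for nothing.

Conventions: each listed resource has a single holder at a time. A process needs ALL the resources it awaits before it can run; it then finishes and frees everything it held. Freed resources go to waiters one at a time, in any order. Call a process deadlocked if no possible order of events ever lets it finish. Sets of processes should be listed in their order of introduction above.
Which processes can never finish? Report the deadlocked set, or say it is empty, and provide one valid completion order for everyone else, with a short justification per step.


Nothing here is deadlocked.
Key observation: the waits form no ring: some process can always run, and its releases unblock the others one by one.
One completion order for the rest: W2, W7, W3, W1, W5, W9, W8.
Walking it through:
  run W2 (it waits on nothing); releases m11 and m0
  run W7 (it waits on nothing); releases m17
  W3: everything it awaited (m0) is free; runs, freeing m13 and m15
  W1: everything it awaited (m13) is free; runs, freeing m1
  run W5 (it waits on nothing); releases m16
  run W9 (it waits on nothing); releases m7
  W8: everything it awaited (m16, m1 and m15) is free; runs, freeing m2 and m10


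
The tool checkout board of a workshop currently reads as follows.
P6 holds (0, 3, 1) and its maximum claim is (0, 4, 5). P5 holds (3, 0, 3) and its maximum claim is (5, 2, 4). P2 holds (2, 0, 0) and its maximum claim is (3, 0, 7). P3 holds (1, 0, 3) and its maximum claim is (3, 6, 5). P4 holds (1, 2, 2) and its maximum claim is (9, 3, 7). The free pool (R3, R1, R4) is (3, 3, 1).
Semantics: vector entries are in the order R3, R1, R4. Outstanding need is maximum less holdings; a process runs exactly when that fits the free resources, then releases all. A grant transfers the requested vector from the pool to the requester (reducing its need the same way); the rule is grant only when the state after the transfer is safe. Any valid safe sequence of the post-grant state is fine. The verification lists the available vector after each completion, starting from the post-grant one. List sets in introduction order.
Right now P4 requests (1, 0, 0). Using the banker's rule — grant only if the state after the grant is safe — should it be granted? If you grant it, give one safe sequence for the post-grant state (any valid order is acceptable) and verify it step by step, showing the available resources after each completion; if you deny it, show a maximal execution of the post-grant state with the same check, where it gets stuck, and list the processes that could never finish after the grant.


GRANT — the state after the grant stays safe, e.g. via P5, P6, P3, P2, P4.
Key observation: even at the reduced pool (2, 3, 1), P5 fits immediately, so safety survives the grant.
Check on the post-grant state, step by step:
  pool = (2, 3, 1)
  P5: need (2, 2, 1) fits (2, 3, 1); releases (3, 0, 3), pool now (5, 3, 4)
  P6: need (0, 1, 4) fits (5, 3, 4); releases (0, 3, 1), pool now (5, 6, 5)
  P3: need (2, 6, 2) fits (5, 6, 5); releases (1, 0, 3), pool now (6, 6, 8)
  P2: need (1, 0, 7) fits (6, 6, 8); releases (2, 0, 0), pool now (8, 6, 8)
  P4: need (7, 1, 5) fits (8, 6, 8); releases (2, 2, 2), pool now (10, 8, 10)


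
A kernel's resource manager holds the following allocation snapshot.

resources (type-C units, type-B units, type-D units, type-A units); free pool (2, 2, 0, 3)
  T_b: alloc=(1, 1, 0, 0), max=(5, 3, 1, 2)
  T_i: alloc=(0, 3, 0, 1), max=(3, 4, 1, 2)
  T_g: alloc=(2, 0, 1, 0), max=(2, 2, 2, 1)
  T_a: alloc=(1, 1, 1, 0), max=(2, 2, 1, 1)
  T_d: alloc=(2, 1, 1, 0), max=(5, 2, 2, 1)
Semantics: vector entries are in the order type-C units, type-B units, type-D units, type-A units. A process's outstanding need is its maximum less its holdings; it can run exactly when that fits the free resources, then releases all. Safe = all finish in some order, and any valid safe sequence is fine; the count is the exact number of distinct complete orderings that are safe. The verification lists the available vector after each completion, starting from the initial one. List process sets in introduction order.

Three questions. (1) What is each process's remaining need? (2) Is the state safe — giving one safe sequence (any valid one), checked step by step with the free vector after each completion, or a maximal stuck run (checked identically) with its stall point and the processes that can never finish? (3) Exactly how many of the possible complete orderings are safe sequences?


(1) Remaining need (order type-C units, type-B units, type-D units, type-A units):
  T_b: (4, 2, 1, 2)
  T_i: (3, 1, 1, 1)
  T_g: (0, 2, 1, 1)
  T_a: (1, 1, 0, 1)
  T_d: (3, 1, 1, 1)
(2) SAFE, for example via the order T_a, T_g, T_i, T_d, T_b.
Key observation: T_g marks the first exact bind of the order: its need (0, 2, 1, 1) fits the free (3, 3, 1, 3) with zero slack on a requested resource.
Step-by-step check:
  pool = (2, 2, 0, 3)
  run T_a (needs (1, 1, 0, 1), free (2, 2, 0, 3)); after release of (1, 1, 1, 0) the pool is (3, 3, 1, 3)
  run T_g (needs (0, 2, 1, 1), free (3, 3, 1, 3)); after release of (2, 0, 1, 0) the pool is (5, 3, 2, 3)
  run T_i (needs (3, 1, 1, 1), free (5, 3, 2, 3)); after release of (0, 3, 0, 1) the pool is (5, 6, 2, 4)
  run T_d (needs (3, 1, 1, 1), free (5, 6, 2, 4)); after release of (2, 1, 1, 0) the pool is (7, 7, 3, 4)
  run T_b (needs (4, 2, 1, 2), free (7, 7, 3, 4)); after release of (1, 1, 0, 0) the pool is (8, 8, 3, 4)
(3) The exact count: 16 of the possible complete orderings are safe sequences.


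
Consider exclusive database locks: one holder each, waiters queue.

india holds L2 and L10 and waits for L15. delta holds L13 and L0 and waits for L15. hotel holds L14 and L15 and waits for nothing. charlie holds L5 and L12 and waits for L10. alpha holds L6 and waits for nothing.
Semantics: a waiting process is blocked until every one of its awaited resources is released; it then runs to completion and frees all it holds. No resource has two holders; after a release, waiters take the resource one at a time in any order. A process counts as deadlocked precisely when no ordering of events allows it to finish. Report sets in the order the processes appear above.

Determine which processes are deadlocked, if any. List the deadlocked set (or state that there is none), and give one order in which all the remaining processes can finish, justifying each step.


The deadlocked set is empty.
Key observation: there is no circular wait here — follow any chain and it reaches a process that is free to run now.
A valid finishing order for the others: hotel, delta, india, alpha, charlie.
Step-by-step check:
  hotel waits on nothing -> runs at once and releases L14 and L15
  run delta (all its waits — L15 — are resolved); releases L13 and L0
  run india (all its waits — L15 — are resolved); releases L2 and L10
  alpha waits on nothing -> runs at once and releases L6
  run charlie (all its waits — L10 — are resolved); releases L5 and L12


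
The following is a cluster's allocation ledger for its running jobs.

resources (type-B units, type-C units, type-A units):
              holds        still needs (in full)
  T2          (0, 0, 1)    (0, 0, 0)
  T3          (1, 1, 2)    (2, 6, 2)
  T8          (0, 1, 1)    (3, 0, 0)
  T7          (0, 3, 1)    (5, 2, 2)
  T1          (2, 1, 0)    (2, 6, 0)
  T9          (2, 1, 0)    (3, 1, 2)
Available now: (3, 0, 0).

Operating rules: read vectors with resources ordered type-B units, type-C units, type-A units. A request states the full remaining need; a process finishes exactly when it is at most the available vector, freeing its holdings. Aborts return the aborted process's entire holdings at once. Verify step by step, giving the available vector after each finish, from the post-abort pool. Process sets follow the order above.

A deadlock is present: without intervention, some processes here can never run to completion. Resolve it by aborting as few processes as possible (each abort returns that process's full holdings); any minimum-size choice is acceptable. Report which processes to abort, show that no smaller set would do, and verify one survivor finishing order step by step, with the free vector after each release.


Minimum abort set: T3.
Key observation: T1 had no path to completion before; after the abort of T3 ((1, 1, 2) returned), step 5 is where it fits.
Minimality: the empty abort set fails — the state is deadlocked as it stands.
The survivors complete as T9, T2, T7, T8, T1. Verifying each step (starting from the post-abort pool):
  pool = (4, 1, 2)
  T9: need (3, 1, 2) fits (4, 1, 2); releases (2, 1, 0), pool now (6, 2, 2)
  T2: need (0, 0, 0) fits (6, 2, 2); releases (0, 0, 1), pool now (6, 2, 3)
  T7: need (5, 2, 2) fits (6, 2, 3); releases (0, 3, 1), pool now (6, 5, 4)
  T8: need (3, 0, 0) fits (6, 5, 4); releases (0, 1, 1), pool now (6, 6, 5)
  T1: need (2, 6, 0) fits (6, 6, 5); releases (2, 1, 0), pool now (8, 7, 5)
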